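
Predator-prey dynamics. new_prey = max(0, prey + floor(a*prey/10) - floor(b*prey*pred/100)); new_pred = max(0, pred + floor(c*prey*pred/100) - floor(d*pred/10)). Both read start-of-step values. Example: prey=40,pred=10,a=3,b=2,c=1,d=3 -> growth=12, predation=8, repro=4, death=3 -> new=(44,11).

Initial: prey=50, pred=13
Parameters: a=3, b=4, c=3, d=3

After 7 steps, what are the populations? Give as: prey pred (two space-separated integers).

Answer: 0 12

Derivation:
Step 1: prey: 50+15-26=39; pred: 13+19-3=29
Step 2: prey: 39+11-45=5; pred: 29+33-8=54
Step 3: prey: 5+1-10=0; pred: 54+8-16=46
Step 4: prey: 0+0-0=0; pred: 46+0-13=33
Step 5: prey: 0+0-0=0; pred: 33+0-9=24
Step 6: prey: 0+0-0=0; pred: 24+0-7=17
Step 7: prey: 0+0-0=0; pred: 17+0-5=12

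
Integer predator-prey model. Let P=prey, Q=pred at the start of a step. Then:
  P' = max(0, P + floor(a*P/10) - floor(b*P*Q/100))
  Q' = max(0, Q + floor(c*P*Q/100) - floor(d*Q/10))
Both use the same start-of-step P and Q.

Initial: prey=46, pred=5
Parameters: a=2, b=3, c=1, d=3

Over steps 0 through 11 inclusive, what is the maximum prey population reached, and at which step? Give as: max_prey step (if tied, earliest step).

Answer: 50 2

Derivation:
Step 1: prey: 46+9-6=49; pred: 5+2-1=6
Step 2: prey: 49+9-8=50; pred: 6+2-1=7
Step 3: prey: 50+10-10=50; pred: 7+3-2=8
Step 4: prey: 50+10-12=48; pred: 8+4-2=10
Step 5: prey: 48+9-14=43; pred: 10+4-3=11
Step 6: prey: 43+8-14=37; pred: 11+4-3=12
Step 7: prey: 37+7-13=31; pred: 12+4-3=13
Step 8: prey: 31+6-12=25; pred: 13+4-3=14
Step 9: prey: 25+5-10=20; pred: 14+3-4=13
Step 10: prey: 20+4-7=17; pred: 13+2-3=12
Step 11: prey: 17+3-6=14; pred: 12+2-3=11
Max prey = 50 at step 2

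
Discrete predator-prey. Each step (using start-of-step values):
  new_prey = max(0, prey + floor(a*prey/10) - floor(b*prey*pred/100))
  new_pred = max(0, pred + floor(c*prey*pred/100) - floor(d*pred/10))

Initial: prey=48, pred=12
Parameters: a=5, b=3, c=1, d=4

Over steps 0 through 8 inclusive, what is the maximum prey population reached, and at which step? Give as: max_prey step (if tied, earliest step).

Step 1: prey: 48+24-17=55; pred: 12+5-4=13
Step 2: prey: 55+27-21=61; pred: 13+7-5=15
Step 3: prey: 61+30-27=64; pred: 15+9-6=18
Step 4: prey: 64+32-34=62; pred: 18+11-7=22
Step 5: prey: 62+31-40=53; pred: 22+13-8=27
Step 6: prey: 53+26-42=37; pred: 27+14-10=31
Step 7: prey: 37+18-34=21; pred: 31+11-12=30
Step 8: prey: 21+10-18=13; pred: 30+6-12=24
Max prey = 64 at step 3

Answer: 64 3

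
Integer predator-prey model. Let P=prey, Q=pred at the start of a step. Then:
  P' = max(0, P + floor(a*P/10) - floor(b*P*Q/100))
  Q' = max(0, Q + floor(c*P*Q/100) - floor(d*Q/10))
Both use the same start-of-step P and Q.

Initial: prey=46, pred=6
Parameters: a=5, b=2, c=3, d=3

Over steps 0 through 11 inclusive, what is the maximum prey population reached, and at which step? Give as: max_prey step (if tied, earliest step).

Step 1: prey: 46+23-5=64; pred: 6+8-1=13
Step 2: prey: 64+32-16=80; pred: 13+24-3=34
Step 3: prey: 80+40-54=66; pred: 34+81-10=105
Step 4: prey: 66+33-138=0; pred: 105+207-31=281
Step 5: prey: 0+0-0=0; pred: 281+0-84=197
Step 6: prey: 0+0-0=0; pred: 197+0-59=138
Step 7: prey: 0+0-0=0; pred: 138+0-41=97
Step 8: prey: 0+0-0=0; pred: 97+0-29=68
Step 9: prey: 0+0-0=0; pred: 68+0-20=48
Step 10: prey: 0+0-0=0; pred: 48+0-14=34
Step 11: prey: 0+0-0=0; pred: 34+0-10=24
Max prey = 80 at step 2

Answer: 80 2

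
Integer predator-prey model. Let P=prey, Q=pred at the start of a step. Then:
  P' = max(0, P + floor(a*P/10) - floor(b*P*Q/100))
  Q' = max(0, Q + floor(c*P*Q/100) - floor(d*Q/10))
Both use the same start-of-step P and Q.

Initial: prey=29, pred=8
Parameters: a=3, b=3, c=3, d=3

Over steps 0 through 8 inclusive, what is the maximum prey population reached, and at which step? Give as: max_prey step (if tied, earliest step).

Step 1: prey: 29+8-6=31; pred: 8+6-2=12
Step 2: prey: 31+9-11=29; pred: 12+11-3=20
Step 3: prey: 29+8-17=20; pred: 20+17-6=31
Step 4: prey: 20+6-18=8; pred: 31+18-9=40
Step 5: prey: 8+2-9=1; pred: 40+9-12=37
Step 6: prey: 1+0-1=0; pred: 37+1-11=27
Step 7: prey: 0+0-0=0; pred: 27+0-8=19
Step 8: prey: 0+0-0=0; pred: 19+0-5=14
Max prey = 31 at step 1

Answer: 31 1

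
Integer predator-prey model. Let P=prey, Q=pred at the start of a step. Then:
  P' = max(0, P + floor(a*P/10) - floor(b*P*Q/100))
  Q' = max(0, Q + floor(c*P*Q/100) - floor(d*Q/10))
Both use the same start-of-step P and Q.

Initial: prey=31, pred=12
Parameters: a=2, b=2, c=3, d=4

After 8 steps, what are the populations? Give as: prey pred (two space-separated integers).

Answer: 1 9

Derivation:
Step 1: prey: 31+6-7=30; pred: 12+11-4=19
Step 2: prey: 30+6-11=25; pred: 19+17-7=29
Step 3: prey: 25+5-14=16; pred: 29+21-11=39
Step 4: prey: 16+3-12=7; pred: 39+18-15=42
Step 5: prey: 7+1-5=3; pred: 42+8-16=34
Step 6: prey: 3+0-2=1; pred: 34+3-13=24
Step 7: prey: 1+0-0=1; pred: 24+0-9=15
Step 8: prey: 1+0-0=1; pred: 15+0-6=9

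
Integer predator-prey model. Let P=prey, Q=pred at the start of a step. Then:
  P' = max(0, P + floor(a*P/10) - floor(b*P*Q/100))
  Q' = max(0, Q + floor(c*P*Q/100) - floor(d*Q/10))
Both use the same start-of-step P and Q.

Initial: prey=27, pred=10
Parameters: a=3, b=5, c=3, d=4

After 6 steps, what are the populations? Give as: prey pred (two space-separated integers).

Step 1: prey: 27+8-13=22; pred: 10+8-4=14
Step 2: prey: 22+6-15=13; pred: 14+9-5=18
Step 3: prey: 13+3-11=5; pred: 18+7-7=18
Step 4: prey: 5+1-4=2; pred: 18+2-7=13
Step 5: prey: 2+0-1=1; pred: 13+0-5=8
Step 6: prey: 1+0-0=1; pred: 8+0-3=5

Answer: 1 5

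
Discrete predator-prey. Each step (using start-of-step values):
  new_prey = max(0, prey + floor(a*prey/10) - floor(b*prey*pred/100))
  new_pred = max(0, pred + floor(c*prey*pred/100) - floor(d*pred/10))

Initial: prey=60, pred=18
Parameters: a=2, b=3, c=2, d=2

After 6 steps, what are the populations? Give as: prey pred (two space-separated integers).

Answer: 0 27

Derivation:
Step 1: prey: 60+12-32=40; pred: 18+21-3=36
Step 2: prey: 40+8-43=5; pred: 36+28-7=57
Step 3: prey: 5+1-8=0; pred: 57+5-11=51
Step 4: prey: 0+0-0=0; pred: 51+0-10=41
Step 5: prey: 0+0-0=0; pred: 41+0-8=33
Step 6: prey: 0+0-0=0; pred: 33+0-6=27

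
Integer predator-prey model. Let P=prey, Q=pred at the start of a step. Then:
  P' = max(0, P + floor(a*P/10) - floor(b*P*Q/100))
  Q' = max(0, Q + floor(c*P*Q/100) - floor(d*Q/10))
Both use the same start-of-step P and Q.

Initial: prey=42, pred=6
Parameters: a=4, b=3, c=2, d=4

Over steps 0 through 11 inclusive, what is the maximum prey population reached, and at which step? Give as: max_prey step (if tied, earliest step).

Step 1: prey: 42+16-7=51; pred: 6+5-2=9
Step 2: prey: 51+20-13=58; pred: 9+9-3=15
Step 3: prey: 58+23-26=55; pred: 15+17-6=26
Step 4: prey: 55+22-42=35; pred: 26+28-10=44
Step 5: prey: 35+14-46=3; pred: 44+30-17=57
Step 6: prey: 3+1-5=0; pred: 57+3-22=38
Step 7: prey: 0+0-0=0; pred: 38+0-15=23
Step 8: prey: 0+0-0=0; pred: 23+0-9=14
Step 9: prey: 0+0-0=0; pred: 14+0-5=9
Step 10: prey: 0+0-0=0; pred: 9+0-3=6
Step 11: prey: 0+0-0=0; pred: 6+0-2=4
Max prey = 58 at step 2

Answer: 58 2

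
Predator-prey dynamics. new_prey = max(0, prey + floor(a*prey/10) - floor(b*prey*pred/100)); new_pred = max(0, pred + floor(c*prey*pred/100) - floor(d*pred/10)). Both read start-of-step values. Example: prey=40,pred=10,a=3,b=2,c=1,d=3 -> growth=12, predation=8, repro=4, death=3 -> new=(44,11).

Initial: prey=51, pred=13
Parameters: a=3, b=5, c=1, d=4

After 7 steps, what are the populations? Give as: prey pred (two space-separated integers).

Answer: 9 2

Derivation:
Step 1: prey: 51+15-33=33; pred: 13+6-5=14
Step 2: prey: 33+9-23=19; pred: 14+4-5=13
Step 3: prey: 19+5-12=12; pred: 13+2-5=10
Step 4: prey: 12+3-6=9; pred: 10+1-4=7
Step 5: prey: 9+2-3=8; pred: 7+0-2=5
Step 6: prey: 8+2-2=8; pred: 5+0-2=3
Step 7: prey: 8+2-1=9; pred: 3+0-1=2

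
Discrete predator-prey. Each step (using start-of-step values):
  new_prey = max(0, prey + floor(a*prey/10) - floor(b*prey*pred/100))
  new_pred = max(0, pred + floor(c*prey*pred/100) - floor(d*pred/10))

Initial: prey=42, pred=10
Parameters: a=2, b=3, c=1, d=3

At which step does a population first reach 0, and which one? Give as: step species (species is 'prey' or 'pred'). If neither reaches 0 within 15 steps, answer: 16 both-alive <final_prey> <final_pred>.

Answer: 16 both-alive 25 3

Derivation:
Step 1: prey: 42+8-12=38; pred: 10+4-3=11
Step 2: prey: 38+7-12=33; pred: 11+4-3=12
Step 3: prey: 33+6-11=28; pred: 12+3-3=12
Step 4: prey: 28+5-10=23; pred: 12+3-3=12
Step 5: prey: 23+4-8=19; pred: 12+2-3=11
Step 6: prey: 19+3-6=16; pred: 11+2-3=10
Step 7: prey: 16+3-4=15; pred: 10+1-3=8
Step 8: prey: 15+3-3=15; pred: 8+1-2=7
Step 9: prey: 15+3-3=15; pred: 7+1-2=6
Step 10: prey: 15+3-2=16; pred: 6+0-1=5
Step 11: prey: 16+3-2=17; pred: 5+0-1=4
Step 12: prey: 17+3-2=18; pred: 4+0-1=3
Step 13: prey: 18+3-1=20; pred: 3+0-0=3
Step 14: prey: 20+4-1=23; pred: 3+0-0=3
Step 15: prey: 23+4-2=25; pred: 3+0-0=3
No extinction within 15 steps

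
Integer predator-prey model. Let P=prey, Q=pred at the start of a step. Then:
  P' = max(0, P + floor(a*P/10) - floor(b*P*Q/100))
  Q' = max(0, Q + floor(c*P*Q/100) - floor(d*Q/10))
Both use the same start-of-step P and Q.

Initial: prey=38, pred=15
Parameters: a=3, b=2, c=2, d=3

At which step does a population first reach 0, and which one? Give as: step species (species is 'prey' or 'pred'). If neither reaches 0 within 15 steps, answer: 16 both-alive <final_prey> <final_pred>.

Step 1: prey: 38+11-11=38; pred: 15+11-4=22
Step 2: prey: 38+11-16=33; pred: 22+16-6=32
Step 3: prey: 33+9-21=21; pred: 32+21-9=44
Step 4: prey: 21+6-18=9; pred: 44+18-13=49
Step 5: prey: 9+2-8=3; pred: 49+8-14=43
Step 6: prey: 3+0-2=1; pred: 43+2-12=33
Step 7: prey: 1+0-0=1; pred: 33+0-9=24
Step 8: prey: 1+0-0=1; pred: 24+0-7=17
Step 9: prey: 1+0-0=1; pred: 17+0-5=12
Step 10: prey: 1+0-0=1; pred: 12+0-3=9
Step 11: prey: 1+0-0=1; pred: 9+0-2=7
Step 12: prey: 1+0-0=1; pred: 7+0-2=5
Step 13: prey: 1+0-0=1; pred: 5+0-1=4
Step 14: prey: 1+0-0=1; pred: 4+0-1=3
Step 15: prey: 1+0-0=1; pred: 3+0-0=3
No extinction within 15 steps

Answer: 16 both-alive 1 3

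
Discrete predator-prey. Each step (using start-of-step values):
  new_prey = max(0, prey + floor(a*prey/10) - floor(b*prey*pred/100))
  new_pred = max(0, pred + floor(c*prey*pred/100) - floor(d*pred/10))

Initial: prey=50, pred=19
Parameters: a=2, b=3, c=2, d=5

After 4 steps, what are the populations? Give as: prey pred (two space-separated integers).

Step 1: prey: 50+10-28=32; pred: 19+19-9=29
Step 2: prey: 32+6-27=11; pred: 29+18-14=33
Step 3: prey: 11+2-10=3; pred: 33+7-16=24
Step 4: prey: 3+0-2=1; pred: 24+1-12=13

Answer: 1 13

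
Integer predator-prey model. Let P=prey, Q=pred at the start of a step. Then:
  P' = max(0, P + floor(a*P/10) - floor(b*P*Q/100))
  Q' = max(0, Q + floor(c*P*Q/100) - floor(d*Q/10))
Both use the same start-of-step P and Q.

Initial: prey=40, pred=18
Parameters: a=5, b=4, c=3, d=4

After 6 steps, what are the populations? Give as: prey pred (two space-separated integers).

Step 1: prey: 40+20-28=32; pred: 18+21-7=32
Step 2: prey: 32+16-40=8; pred: 32+30-12=50
Step 3: prey: 8+4-16=0; pred: 50+12-20=42
Step 4: prey: 0+0-0=0; pred: 42+0-16=26
Step 5: prey: 0+0-0=0; pred: 26+0-10=16
Step 6: prey: 0+0-0=0; pred: 16+0-6=10

Answer: 0 10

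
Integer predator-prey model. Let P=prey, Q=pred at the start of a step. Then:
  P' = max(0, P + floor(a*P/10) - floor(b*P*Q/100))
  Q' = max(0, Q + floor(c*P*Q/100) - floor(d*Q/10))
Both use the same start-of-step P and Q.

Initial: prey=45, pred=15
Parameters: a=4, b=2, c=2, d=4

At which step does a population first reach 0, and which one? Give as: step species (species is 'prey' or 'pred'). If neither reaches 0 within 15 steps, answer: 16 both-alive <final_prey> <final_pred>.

Answer: 5 prey

Derivation:
Step 1: prey: 45+18-13=50; pred: 15+13-6=22
Step 2: prey: 50+20-22=48; pred: 22+22-8=36
Step 3: prey: 48+19-34=33; pred: 36+34-14=56
Step 4: prey: 33+13-36=10; pred: 56+36-22=70
Step 5: prey: 10+4-14=0; pred: 70+14-28=56
First extinction: prey at step 5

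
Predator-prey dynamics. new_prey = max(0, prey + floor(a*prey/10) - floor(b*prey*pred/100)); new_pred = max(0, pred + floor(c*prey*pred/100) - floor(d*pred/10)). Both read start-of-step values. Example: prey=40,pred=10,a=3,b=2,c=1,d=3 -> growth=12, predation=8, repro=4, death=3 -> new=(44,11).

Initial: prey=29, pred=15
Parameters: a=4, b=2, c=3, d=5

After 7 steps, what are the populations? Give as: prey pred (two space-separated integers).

Answer: 1 15

Derivation:
Step 1: prey: 29+11-8=32; pred: 15+13-7=21
Step 2: prey: 32+12-13=31; pred: 21+20-10=31
Step 3: prey: 31+12-19=24; pred: 31+28-15=44
Step 4: prey: 24+9-21=12; pred: 44+31-22=53
Step 5: prey: 12+4-12=4; pred: 53+19-26=46
Step 6: prey: 4+1-3=2; pred: 46+5-23=28
Step 7: prey: 2+0-1=1; pred: 28+1-14=15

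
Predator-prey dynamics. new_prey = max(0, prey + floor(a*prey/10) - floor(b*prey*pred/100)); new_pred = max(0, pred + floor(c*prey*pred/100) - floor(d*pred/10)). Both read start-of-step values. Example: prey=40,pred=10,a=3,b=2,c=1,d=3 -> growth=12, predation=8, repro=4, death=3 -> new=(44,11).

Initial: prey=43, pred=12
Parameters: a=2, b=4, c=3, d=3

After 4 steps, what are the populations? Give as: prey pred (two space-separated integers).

Answer: 0 26

Derivation:
Step 1: prey: 43+8-20=31; pred: 12+15-3=24
Step 2: prey: 31+6-29=8; pred: 24+22-7=39
Step 3: prey: 8+1-12=0; pred: 39+9-11=37
Step 4: prey: 0+0-0=0; pred: 37+0-11=26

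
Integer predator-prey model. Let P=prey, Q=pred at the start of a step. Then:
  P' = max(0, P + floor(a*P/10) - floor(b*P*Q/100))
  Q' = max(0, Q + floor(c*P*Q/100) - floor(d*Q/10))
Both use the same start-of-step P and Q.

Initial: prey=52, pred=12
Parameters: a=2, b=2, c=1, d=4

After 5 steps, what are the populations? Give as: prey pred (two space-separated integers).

Answer: 31 17

Derivation:
Step 1: prey: 52+10-12=50; pred: 12+6-4=14
Step 2: prey: 50+10-14=46; pred: 14+7-5=16
Step 3: prey: 46+9-14=41; pred: 16+7-6=17
Step 4: prey: 41+8-13=36; pred: 17+6-6=17
Step 5: prey: 36+7-12=31; pred: 17+6-6=17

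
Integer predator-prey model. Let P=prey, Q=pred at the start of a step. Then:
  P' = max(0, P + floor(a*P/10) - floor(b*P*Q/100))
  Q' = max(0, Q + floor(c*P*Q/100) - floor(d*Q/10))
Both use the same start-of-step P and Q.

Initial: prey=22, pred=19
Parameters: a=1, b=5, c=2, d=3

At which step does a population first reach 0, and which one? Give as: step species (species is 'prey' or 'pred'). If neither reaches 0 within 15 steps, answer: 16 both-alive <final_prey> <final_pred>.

Answer: 2 prey

Derivation:
Step 1: prey: 22+2-20=4; pred: 19+8-5=22
Step 2: prey: 4+0-4=0; pred: 22+1-6=17
First extinction: prey at step 2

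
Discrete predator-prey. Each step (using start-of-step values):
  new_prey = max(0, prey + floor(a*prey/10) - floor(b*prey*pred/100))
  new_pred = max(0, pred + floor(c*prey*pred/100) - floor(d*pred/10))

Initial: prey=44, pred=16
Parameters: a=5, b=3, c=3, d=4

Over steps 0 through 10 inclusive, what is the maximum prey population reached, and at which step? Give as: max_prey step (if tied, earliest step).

Step 1: prey: 44+22-21=45; pred: 16+21-6=31
Step 2: prey: 45+22-41=26; pred: 31+41-12=60
Step 3: prey: 26+13-46=0; pred: 60+46-24=82
Step 4: prey: 0+0-0=0; pred: 82+0-32=50
Step 5: prey: 0+0-0=0; pred: 50+0-20=30
Step 6: prey: 0+0-0=0; pred: 30+0-12=18
Step 7: prey: 0+0-0=0; pred: 18+0-7=11
Step 8: prey: 0+0-0=0; pred: 11+0-4=7
Step 9: prey: 0+0-0=0; pred: 7+0-2=5
Step 10: prey: 0+0-0=0; pred: 5+0-2=3
Max prey = 45 at step 1

Answer: 45 1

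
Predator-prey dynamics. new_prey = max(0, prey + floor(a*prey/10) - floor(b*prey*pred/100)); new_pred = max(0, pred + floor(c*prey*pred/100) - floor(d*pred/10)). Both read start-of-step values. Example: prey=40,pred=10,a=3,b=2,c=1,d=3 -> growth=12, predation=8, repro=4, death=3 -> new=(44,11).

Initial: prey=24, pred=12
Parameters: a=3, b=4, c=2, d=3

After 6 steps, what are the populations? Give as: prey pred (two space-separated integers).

Answer: 5 9

Derivation:
Step 1: prey: 24+7-11=20; pred: 12+5-3=14
Step 2: prey: 20+6-11=15; pred: 14+5-4=15
Step 3: prey: 15+4-9=10; pred: 15+4-4=15
Step 4: prey: 10+3-6=7; pred: 15+3-4=14
Step 5: prey: 7+2-3=6; pred: 14+1-4=11
Step 6: prey: 6+1-2=5; pred: 11+1-3=9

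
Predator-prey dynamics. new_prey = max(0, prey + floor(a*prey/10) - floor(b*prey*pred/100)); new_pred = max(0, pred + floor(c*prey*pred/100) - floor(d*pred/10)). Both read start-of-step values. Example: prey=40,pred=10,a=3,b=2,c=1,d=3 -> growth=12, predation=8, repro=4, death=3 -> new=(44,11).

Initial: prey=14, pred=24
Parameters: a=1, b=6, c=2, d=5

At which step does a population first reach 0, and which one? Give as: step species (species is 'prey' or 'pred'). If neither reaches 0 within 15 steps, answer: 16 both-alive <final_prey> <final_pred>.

Step 1: prey: 14+1-20=0; pred: 24+6-12=18
First extinction: prey at step 1

Answer: 1 prey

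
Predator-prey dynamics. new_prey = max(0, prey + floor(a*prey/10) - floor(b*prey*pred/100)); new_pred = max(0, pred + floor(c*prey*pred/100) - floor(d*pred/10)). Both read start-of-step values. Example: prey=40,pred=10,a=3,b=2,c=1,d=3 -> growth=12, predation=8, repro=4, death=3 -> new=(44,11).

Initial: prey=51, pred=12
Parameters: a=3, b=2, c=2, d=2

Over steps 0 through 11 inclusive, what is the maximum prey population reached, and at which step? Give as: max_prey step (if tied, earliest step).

Step 1: prey: 51+15-12=54; pred: 12+12-2=22
Step 2: prey: 54+16-23=47; pred: 22+23-4=41
Step 3: prey: 47+14-38=23; pred: 41+38-8=71
Step 4: prey: 23+6-32=0; pred: 71+32-14=89
Step 5: prey: 0+0-0=0; pred: 89+0-17=72
Step 6: prey: 0+0-0=0; pred: 72+0-14=58
Step 7: prey: 0+0-0=0; pred: 58+0-11=47
Step 8: prey: 0+0-0=0; pred: 47+0-9=38
Step 9: prey: 0+0-0=0; pred: 38+0-7=31
Step 10: prey: 0+0-0=0; pred: 31+0-6=25
Step 11: prey: 0+0-0=0; pred: 25+0-5=20
Max prey = 54 at step 1

Answer: 54 1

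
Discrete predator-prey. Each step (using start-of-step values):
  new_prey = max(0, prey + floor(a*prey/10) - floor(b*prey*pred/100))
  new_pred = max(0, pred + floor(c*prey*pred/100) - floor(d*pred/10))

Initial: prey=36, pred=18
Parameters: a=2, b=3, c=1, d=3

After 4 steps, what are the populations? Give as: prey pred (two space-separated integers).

Step 1: prey: 36+7-19=24; pred: 18+6-5=19
Step 2: prey: 24+4-13=15; pred: 19+4-5=18
Step 3: prey: 15+3-8=10; pred: 18+2-5=15
Step 4: prey: 10+2-4=8; pred: 15+1-4=12

Answer: 8 12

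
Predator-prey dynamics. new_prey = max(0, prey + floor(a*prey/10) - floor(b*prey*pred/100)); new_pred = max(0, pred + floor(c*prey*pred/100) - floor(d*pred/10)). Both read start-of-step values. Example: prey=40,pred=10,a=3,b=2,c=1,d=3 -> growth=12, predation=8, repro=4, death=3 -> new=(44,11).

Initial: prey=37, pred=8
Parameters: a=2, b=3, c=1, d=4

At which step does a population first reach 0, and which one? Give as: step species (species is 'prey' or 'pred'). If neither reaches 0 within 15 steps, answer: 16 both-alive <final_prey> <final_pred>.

Step 1: prey: 37+7-8=36; pred: 8+2-3=7
Step 2: prey: 36+7-7=36; pred: 7+2-2=7
Steps 3-15: state stable at prey=36, pred=7 (no change)
No extinction within 15 steps

Answer: 16 both-alive 36 7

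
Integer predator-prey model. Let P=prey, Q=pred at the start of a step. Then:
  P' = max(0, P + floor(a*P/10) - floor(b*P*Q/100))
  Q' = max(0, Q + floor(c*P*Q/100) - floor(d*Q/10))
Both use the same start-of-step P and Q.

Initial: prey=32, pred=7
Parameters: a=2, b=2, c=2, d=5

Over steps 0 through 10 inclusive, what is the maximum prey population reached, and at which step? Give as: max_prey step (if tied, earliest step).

Answer: 36 3

Derivation:
Step 1: prey: 32+6-4=34; pred: 7+4-3=8
Step 2: prey: 34+6-5=35; pred: 8+5-4=9
Step 3: prey: 35+7-6=36; pred: 9+6-4=11
Step 4: prey: 36+7-7=36; pred: 11+7-5=13
Step 5: prey: 36+7-9=34; pred: 13+9-6=16
Step 6: prey: 34+6-10=30; pred: 16+10-8=18
Step 7: prey: 30+6-10=26; pred: 18+10-9=19
Step 8: prey: 26+5-9=22; pred: 19+9-9=19
Step 9: prey: 22+4-8=18; pred: 19+8-9=18
Step 10: prey: 18+3-6=15; pred: 18+6-9=15
Max prey = 36 at step 3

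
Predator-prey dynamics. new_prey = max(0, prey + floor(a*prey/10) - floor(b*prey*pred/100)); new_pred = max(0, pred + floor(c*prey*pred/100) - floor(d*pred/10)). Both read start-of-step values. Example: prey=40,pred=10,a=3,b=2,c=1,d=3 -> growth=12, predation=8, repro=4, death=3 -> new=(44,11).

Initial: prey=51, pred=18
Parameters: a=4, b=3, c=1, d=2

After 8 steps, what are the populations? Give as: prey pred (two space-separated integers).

Answer: 1 15

Derivation:
Step 1: prey: 51+20-27=44; pred: 18+9-3=24
Step 2: prey: 44+17-31=30; pred: 24+10-4=30
Step 3: prey: 30+12-27=15; pred: 30+9-6=33
Step 4: prey: 15+6-14=7; pred: 33+4-6=31
Step 5: prey: 7+2-6=3; pred: 31+2-6=27
Step 6: prey: 3+1-2=2; pred: 27+0-5=22
Step 7: prey: 2+0-1=1; pred: 22+0-4=18
Step 8: prey: 1+0-0=1; pred: 18+0-3=15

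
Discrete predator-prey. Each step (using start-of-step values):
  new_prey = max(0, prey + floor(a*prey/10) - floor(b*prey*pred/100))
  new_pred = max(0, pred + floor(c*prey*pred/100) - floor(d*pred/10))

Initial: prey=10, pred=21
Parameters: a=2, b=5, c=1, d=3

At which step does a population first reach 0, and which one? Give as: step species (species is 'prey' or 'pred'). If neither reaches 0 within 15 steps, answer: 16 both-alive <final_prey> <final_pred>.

Step 1: prey: 10+2-10=2; pred: 21+2-6=17
Step 2: prey: 2+0-1=1; pred: 17+0-5=12
Step 3: prey: 1+0-0=1; pred: 12+0-3=9
Step 4: prey: 1+0-0=1; pred: 9+0-2=7
Step 5: prey: 1+0-0=1; pred: 7+0-2=5
Step 6: prey: 1+0-0=1; pred: 5+0-1=4
Step 7: prey: 1+0-0=1; pred: 4+0-1=3
Step 8: prey: 1+0-0=1; pred: 3+0-0=3
Steps 9-15: state stable at prey=1, pred=3 (no change)
No extinction within 15 steps

Answer: 16 both-alive 1 3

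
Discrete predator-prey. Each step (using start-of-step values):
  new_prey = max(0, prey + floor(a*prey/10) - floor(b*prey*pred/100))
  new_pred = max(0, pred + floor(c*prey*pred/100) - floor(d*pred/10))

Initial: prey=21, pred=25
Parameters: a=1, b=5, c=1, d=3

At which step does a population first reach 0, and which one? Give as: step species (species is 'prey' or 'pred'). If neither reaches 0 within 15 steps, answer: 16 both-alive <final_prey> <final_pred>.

Answer: 1 prey

Derivation:
Step 1: prey: 21+2-26=0; pred: 25+5-7=23
First extinction: prey at step 1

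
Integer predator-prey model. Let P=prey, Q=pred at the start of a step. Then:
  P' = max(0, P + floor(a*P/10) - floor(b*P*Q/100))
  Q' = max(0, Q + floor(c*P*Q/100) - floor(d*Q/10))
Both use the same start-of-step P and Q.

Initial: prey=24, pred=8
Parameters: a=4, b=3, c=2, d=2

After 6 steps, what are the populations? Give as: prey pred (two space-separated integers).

Answer: 5 39

Derivation:
Step 1: prey: 24+9-5=28; pred: 8+3-1=10
Step 2: prey: 28+11-8=31; pred: 10+5-2=13
Step 3: prey: 31+12-12=31; pred: 13+8-2=19
Step 4: prey: 31+12-17=26; pred: 19+11-3=27
Step 5: prey: 26+10-21=15; pred: 27+14-5=36
Step 6: prey: 15+6-16=5; pred: 36+10-7=39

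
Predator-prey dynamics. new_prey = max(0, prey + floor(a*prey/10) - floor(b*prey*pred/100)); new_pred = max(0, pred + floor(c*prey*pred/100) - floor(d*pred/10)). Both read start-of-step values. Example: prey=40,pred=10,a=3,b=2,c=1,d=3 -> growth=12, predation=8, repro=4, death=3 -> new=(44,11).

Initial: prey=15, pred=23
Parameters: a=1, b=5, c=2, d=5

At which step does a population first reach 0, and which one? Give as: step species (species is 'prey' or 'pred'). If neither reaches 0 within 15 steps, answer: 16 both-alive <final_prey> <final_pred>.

Step 1: prey: 15+1-17=0; pred: 23+6-11=18
First extinction: prey at step 1

Answer: 1 prey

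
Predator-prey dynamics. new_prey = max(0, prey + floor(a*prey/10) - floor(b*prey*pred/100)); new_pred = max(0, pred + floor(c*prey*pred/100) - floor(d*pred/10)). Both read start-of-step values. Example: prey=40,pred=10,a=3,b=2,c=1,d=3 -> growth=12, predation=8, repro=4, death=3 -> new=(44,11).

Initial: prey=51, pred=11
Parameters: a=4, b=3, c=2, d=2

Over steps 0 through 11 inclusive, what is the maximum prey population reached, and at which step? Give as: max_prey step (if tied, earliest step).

Answer: 55 1

Derivation:
Step 1: prey: 51+20-16=55; pred: 11+11-2=20
Step 2: prey: 55+22-33=44; pred: 20+22-4=38
Step 3: prey: 44+17-50=11; pred: 38+33-7=64
Step 4: prey: 11+4-21=0; pred: 64+14-12=66
Step 5: prey: 0+0-0=0; pred: 66+0-13=53
Step 6: prey: 0+0-0=0; pred: 53+0-10=43
Step 7: prey: 0+0-0=0; pred: 43+0-8=35
Step 8: prey: 0+0-0=0; pred: 35+0-7=28
Step 9: prey: 0+0-0=0; pred: 28+0-5=23
Step 10: prey: 0+0-0=0; pred: 23+0-4=19
Step 11: prey: 0+0-0=0; pred: 19+0-3=16
Max prey = 55 at step 1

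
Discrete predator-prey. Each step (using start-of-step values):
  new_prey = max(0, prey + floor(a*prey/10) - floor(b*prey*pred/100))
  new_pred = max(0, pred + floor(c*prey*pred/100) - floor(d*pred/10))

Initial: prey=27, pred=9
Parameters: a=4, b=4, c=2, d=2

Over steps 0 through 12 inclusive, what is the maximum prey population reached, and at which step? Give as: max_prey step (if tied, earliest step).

Step 1: prey: 27+10-9=28; pred: 9+4-1=12
Step 2: prey: 28+11-13=26; pred: 12+6-2=16
Step 3: prey: 26+10-16=20; pred: 16+8-3=21
Step 4: prey: 20+8-16=12; pred: 21+8-4=25
Step 5: prey: 12+4-12=4; pred: 25+6-5=26
Step 6: prey: 4+1-4=1; pred: 26+2-5=23
Step 7: prey: 1+0-0=1; pred: 23+0-4=19
Step 8: prey: 1+0-0=1; pred: 19+0-3=16
Step 9: prey: 1+0-0=1; pred: 16+0-3=13
Step 10: prey: 1+0-0=1; pred: 13+0-2=11
Step 11: prey: 1+0-0=1; pred: 11+0-2=9
Step 12: prey: 1+0-0=1; pred: 9+0-1=8
Max prey = 28 at step 1

Answer: 28 1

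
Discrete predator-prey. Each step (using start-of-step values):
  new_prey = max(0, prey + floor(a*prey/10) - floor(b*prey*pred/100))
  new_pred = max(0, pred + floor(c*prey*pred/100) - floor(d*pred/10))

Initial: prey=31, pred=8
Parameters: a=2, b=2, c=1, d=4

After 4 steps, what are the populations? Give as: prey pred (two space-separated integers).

Answer: 40 7

Derivation:
Step 1: prey: 31+6-4=33; pred: 8+2-3=7
Step 2: prey: 33+6-4=35; pred: 7+2-2=7
Step 3: prey: 35+7-4=38; pred: 7+2-2=7
Step 4: prey: 38+7-5=40; pred: 7+2-2=7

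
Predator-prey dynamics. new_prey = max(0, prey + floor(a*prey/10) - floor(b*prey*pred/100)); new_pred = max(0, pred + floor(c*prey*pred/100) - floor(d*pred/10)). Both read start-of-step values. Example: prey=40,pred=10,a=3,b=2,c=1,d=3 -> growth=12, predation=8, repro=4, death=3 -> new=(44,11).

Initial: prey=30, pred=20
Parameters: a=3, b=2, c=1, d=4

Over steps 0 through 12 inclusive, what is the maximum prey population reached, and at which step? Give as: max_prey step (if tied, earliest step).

Step 1: prey: 30+9-12=27; pred: 20+6-8=18
Step 2: prey: 27+8-9=26; pred: 18+4-7=15
Step 3: prey: 26+7-7=26; pred: 15+3-6=12
Step 4: prey: 26+7-6=27; pred: 12+3-4=11
Step 5: prey: 27+8-5=30; pred: 11+2-4=9
Step 6: prey: 30+9-5=34; pred: 9+2-3=8
Step 7: prey: 34+10-5=39; pred: 8+2-3=7
Step 8: prey: 39+11-5=45; pred: 7+2-2=7
Step 9: prey: 45+13-6=52; pred: 7+3-2=8
Step 10: prey: 52+15-8=59; pred: 8+4-3=9
Step 11: prey: 59+17-10=66; pred: 9+5-3=11
Step 12: prey: 66+19-14=71; pred: 11+7-4=14
Max prey = 71 at step 12

Answer: 71 12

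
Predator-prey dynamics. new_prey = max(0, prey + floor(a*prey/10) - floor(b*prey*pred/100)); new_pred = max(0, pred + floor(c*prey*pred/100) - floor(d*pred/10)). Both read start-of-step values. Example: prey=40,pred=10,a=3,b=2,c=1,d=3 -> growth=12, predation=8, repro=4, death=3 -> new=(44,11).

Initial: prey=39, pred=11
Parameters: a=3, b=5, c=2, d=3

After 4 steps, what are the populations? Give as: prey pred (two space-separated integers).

Step 1: prey: 39+11-21=29; pred: 11+8-3=16
Step 2: prey: 29+8-23=14; pred: 16+9-4=21
Step 3: prey: 14+4-14=4; pred: 21+5-6=20
Step 4: prey: 4+1-4=1; pred: 20+1-6=15

Answer: 1 15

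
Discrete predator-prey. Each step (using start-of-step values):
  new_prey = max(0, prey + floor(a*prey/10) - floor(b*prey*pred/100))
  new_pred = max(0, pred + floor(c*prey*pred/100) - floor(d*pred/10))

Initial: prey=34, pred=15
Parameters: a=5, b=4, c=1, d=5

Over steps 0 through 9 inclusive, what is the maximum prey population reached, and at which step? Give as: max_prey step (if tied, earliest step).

Step 1: prey: 34+17-20=31; pred: 15+5-7=13
Step 2: prey: 31+15-16=30; pred: 13+4-6=11
Step 3: prey: 30+15-13=32; pred: 11+3-5=9
Step 4: prey: 32+16-11=37; pred: 9+2-4=7
Step 5: prey: 37+18-10=45; pred: 7+2-3=6
Step 6: prey: 45+22-10=57; pred: 6+2-3=5
Step 7: prey: 57+28-11=74; pred: 5+2-2=5
Step 8: prey: 74+37-14=97; pred: 5+3-2=6
Step 9: prey: 97+48-23=122; pred: 6+5-3=8
Max prey = 122 at step 9

Answer: 122 9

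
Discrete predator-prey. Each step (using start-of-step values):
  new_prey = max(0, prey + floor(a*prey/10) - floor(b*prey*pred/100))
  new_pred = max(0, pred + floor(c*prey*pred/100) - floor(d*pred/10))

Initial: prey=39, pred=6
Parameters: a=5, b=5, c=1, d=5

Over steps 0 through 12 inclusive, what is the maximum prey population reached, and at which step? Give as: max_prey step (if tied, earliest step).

Answer: 124 6

Derivation:
Step 1: prey: 39+19-11=47; pred: 6+2-3=5
Step 2: prey: 47+23-11=59; pred: 5+2-2=5
Step 3: prey: 59+29-14=74; pred: 5+2-2=5
Step 4: prey: 74+37-18=93; pred: 5+3-2=6
Step 5: prey: 93+46-27=112; pred: 6+5-3=8
Step 6: prey: 112+56-44=124; pred: 8+8-4=12
Step 7: prey: 124+62-74=112; pred: 12+14-6=20
Step 8: prey: 112+56-112=56; pred: 20+22-10=32
Step 9: prey: 56+28-89=0; pred: 32+17-16=33
Step 10: prey: 0+0-0=0; pred: 33+0-16=17
Step 11: prey: 0+0-0=0; pred: 17+0-8=9
Step 12: prey: 0+0-0=0; pred: 9+0-4=5
Max prey = 124 at step 6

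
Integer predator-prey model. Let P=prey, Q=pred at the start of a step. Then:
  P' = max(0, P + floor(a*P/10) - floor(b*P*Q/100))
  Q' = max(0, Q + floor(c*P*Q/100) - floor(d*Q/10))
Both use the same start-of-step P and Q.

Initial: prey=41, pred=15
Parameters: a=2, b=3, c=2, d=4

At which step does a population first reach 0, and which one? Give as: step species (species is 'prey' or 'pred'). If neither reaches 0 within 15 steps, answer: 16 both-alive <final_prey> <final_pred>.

Answer: 16 both-alive 2 2

Derivation:
Step 1: prey: 41+8-18=31; pred: 15+12-6=21
Step 2: prey: 31+6-19=18; pred: 21+13-8=26
Step 3: prey: 18+3-14=7; pred: 26+9-10=25
Step 4: prey: 7+1-5=3; pred: 25+3-10=18
Step 5: prey: 3+0-1=2; pred: 18+1-7=12
Step 6: prey: 2+0-0=2; pred: 12+0-4=8
Step 7: prey: 2+0-0=2; pred: 8+0-3=5
Step 8: prey: 2+0-0=2; pred: 5+0-2=3
Step 9: prey: 2+0-0=2; pred: 3+0-1=2
Step 10: prey: 2+0-0=2; pred: 2+0-0=2
Steps 11-15: state stable at prey=2, pred=2 (no change)
No extinction within 15 steps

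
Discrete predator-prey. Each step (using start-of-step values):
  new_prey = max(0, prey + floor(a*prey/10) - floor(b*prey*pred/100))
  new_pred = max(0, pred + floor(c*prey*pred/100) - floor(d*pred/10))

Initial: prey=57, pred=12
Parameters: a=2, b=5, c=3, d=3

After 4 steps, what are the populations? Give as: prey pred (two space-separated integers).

Answer: 0 25

Derivation:
Step 1: prey: 57+11-34=34; pred: 12+20-3=29
Step 2: prey: 34+6-49=0; pred: 29+29-8=50
Step 3: prey: 0+0-0=0; pred: 50+0-15=35
Step 4: prey: 0+0-0=0; pred: 35+0-10=25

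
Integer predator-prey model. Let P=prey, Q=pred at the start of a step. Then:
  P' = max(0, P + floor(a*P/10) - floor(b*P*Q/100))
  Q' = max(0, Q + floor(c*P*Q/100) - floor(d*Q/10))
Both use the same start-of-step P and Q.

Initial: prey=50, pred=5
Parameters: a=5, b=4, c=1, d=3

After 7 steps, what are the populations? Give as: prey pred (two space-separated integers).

Answer: 0 38

Derivation:
Step 1: prey: 50+25-10=65; pred: 5+2-1=6
Step 2: prey: 65+32-15=82; pred: 6+3-1=8
Step 3: prey: 82+41-26=97; pred: 8+6-2=12
Step 4: prey: 97+48-46=99; pred: 12+11-3=20
Step 5: prey: 99+49-79=69; pred: 20+19-6=33
Step 6: prey: 69+34-91=12; pred: 33+22-9=46
Step 7: prey: 12+6-22=0; pred: 46+5-13=38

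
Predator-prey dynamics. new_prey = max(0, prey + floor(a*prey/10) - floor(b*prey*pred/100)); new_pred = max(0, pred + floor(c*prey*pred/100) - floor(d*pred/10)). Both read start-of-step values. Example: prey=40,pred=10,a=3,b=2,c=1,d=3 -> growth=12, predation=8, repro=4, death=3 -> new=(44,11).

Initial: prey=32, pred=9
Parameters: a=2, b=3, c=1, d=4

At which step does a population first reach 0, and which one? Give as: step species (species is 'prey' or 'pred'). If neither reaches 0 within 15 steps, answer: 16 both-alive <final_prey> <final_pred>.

Step 1: prey: 32+6-8=30; pred: 9+2-3=8
Step 2: prey: 30+6-7=29; pred: 8+2-3=7
Step 3: prey: 29+5-6=28; pred: 7+2-2=7
Step 4: prey: 28+5-5=28; pred: 7+1-2=6
Step 5: prey: 28+5-5=28; pred: 6+1-2=5
Step 6: prey: 28+5-4=29; pred: 5+1-2=4
Step 7: prey: 29+5-3=31; pred: 4+1-1=4
Step 8: prey: 31+6-3=34; pred: 4+1-1=4
Step 9: prey: 34+6-4=36; pred: 4+1-1=4
Step 10: prey: 36+7-4=39; pred: 4+1-1=4
Step 11: prey: 39+7-4=42; pred: 4+1-1=4
Step 12: prey: 42+8-5=45; pred: 4+1-1=4
Step 13: prey: 45+9-5=49; pred: 4+1-1=4
Step 14: prey: 49+9-5=53; pred: 4+1-1=4
Step 15: prey: 53+10-6=57; pred: 4+2-1=5
No extinction within 15 steps

Answer: 16 both-alive 57 5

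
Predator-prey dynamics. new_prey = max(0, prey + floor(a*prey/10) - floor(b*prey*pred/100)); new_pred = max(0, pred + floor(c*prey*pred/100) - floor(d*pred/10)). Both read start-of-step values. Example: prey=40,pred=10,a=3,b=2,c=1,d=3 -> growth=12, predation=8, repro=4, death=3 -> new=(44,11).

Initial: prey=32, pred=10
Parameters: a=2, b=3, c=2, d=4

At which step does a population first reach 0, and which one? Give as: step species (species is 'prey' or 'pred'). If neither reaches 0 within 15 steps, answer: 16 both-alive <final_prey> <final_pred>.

Step 1: prey: 32+6-9=29; pred: 10+6-4=12
Step 2: prey: 29+5-10=24; pred: 12+6-4=14
Step 3: prey: 24+4-10=18; pred: 14+6-5=15
Step 4: prey: 18+3-8=13; pred: 15+5-6=14
Step 5: prey: 13+2-5=10; pred: 14+3-5=12
Step 6: prey: 10+2-3=9; pred: 12+2-4=10
Step 7: prey: 9+1-2=8; pred: 10+1-4=7
Step 8: prey: 8+1-1=8; pred: 7+1-2=6
Step 9: prey: 8+1-1=8; pred: 6+0-2=4
Step 10: prey: 8+1-0=9; pred: 4+0-1=3
Step 11: prey: 9+1-0=10; pred: 3+0-1=2
Step 12: prey: 10+2-0=12; pred: 2+0-0=2
Step 13: prey: 12+2-0=14; pred: 2+0-0=2
Step 14: prey: 14+2-0=16; pred: 2+0-0=2
Step 15: prey: 16+3-0=19; pred: 2+0-0=2
No extinction within 15 steps

Answer: 16 both-alive 19 2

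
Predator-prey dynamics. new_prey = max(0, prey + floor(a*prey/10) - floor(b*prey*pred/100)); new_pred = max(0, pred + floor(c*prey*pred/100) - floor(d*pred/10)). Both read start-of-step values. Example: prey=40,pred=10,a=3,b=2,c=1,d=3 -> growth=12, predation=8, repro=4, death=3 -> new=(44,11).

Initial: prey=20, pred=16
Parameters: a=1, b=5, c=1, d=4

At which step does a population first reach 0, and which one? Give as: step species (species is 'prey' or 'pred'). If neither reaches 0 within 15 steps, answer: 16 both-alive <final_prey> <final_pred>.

Answer: 16 both-alive 2 2

Derivation:
Step 1: prey: 20+2-16=6; pred: 16+3-6=13
Step 2: prey: 6+0-3=3; pred: 13+0-5=8
Step 3: prey: 3+0-1=2; pred: 8+0-3=5
Step 4: prey: 2+0-0=2; pred: 5+0-2=3
Step 5: prey: 2+0-0=2; pred: 3+0-1=2
Step 6: prey: 2+0-0=2; pred: 2+0-0=2
Steps 7-15: state stable at prey=2, pred=2 (no change)
No extinction within 15 steps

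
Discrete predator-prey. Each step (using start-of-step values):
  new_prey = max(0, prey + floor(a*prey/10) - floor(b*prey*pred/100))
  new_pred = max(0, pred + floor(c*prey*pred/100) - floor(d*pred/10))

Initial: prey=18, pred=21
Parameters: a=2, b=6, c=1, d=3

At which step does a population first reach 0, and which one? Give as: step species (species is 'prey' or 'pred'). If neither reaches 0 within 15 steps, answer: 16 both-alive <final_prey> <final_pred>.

Answer: 1 prey

Derivation:
Step 1: prey: 18+3-22=0; pred: 21+3-6=18
First extinction: prey at step 1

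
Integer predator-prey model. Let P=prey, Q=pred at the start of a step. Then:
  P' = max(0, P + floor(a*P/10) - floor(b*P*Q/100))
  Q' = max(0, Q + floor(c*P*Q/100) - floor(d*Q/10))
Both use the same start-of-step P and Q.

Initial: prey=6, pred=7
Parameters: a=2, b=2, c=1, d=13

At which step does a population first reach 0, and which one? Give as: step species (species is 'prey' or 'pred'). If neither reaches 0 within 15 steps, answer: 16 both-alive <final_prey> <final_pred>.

Step 1: prey: 6+1-0=7; pred: 7+0-9=0
First extinction: pred at step 1

Answer: 1 pred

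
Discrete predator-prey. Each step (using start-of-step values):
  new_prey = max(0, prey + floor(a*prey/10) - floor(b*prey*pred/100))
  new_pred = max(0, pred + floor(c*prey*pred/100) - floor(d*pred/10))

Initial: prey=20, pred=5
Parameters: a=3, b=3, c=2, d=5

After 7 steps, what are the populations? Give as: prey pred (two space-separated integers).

Answer: 43 12

Derivation:
Step 1: prey: 20+6-3=23; pred: 5+2-2=5
Step 2: prey: 23+6-3=26; pred: 5+2-2=5
Step 3: prey: 26+7-3=30; pred: 5+2-2=5
Step 4: prey: 30+9-4=35; pred: 5+3-2=6
Step 5: prey: 35+10-6=39; pred: 6+4-3=7
Step 6: prey: 39+11-8=42; pred: 7+5-3=9
Step 7: prey: 42+12-11=43; pred: 9+7-4=12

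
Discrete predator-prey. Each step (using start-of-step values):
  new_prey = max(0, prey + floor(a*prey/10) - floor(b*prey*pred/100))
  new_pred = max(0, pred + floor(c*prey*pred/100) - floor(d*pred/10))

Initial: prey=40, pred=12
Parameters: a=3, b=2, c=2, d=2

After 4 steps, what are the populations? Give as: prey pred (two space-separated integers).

Answer: 7 66

Derivation:
Step 1: prey: 40+12-9=43; pred: 12+9-2=19
Step 2: prey: 43+12-16=39; pred: 19+16-3=32
Step 3: prey: 39+11-24=26; pred: 32+24-6=50
Step 4: prey: 26+7-26=7; pred: 50+26-10=66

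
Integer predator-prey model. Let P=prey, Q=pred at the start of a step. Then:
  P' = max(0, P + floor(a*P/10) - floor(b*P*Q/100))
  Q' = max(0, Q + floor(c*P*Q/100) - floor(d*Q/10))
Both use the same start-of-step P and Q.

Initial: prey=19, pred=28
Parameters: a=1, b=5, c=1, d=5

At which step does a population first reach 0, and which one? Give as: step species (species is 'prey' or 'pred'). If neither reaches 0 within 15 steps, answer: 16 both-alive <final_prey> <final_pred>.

Step 1: prey: 19+1-26=0; pred: 28+5-14=19
First extinction: prey at step 1

Answer: 1 prey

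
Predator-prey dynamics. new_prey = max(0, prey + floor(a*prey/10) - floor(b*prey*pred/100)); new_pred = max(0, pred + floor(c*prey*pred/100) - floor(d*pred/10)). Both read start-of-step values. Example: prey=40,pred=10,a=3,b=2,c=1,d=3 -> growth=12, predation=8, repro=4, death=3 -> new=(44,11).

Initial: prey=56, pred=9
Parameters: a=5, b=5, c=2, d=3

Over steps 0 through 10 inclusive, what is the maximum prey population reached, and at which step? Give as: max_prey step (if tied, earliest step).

Step 1: prey: 56+28-25=59; pred: 9+10-2=17
Step 2: prey: 59+29-50=38; pred: 17+20-5=32
Step 3: prey: 38+19-60=0; pred: 32+24-9=47
Step 4: prey: 0+0-0=0; pred: 47+0-14=33
Step 5: prey: 0+0-0=0; pred: 33+0-9=24
Step 6: prey: 0+0-0=0; pred: 24+0-7=17
Step 7: prey: 0+0-0=0; pred: 17+0-5=12
Step 8: prey: 0+0-0=0; pred: 12+0-3=9
Step 9: prey: 0+0-0=0; pred: 9+0-2=7
Step 10: prey: 0+0-0=0; pred: 7+0-2=5
Max prey = 59 at step 1

Answer: 59 1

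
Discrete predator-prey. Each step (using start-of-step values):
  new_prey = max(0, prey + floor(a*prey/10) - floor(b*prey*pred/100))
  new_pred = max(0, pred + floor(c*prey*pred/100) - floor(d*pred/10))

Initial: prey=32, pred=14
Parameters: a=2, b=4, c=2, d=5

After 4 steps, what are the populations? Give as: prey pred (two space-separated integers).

Step 1: prey: 32+6-17=21; pred: 14+8-7=15
Step 2: prey: 21+4-12=13; pred: 15+6-7=14
Step 3: prey: 13+2-7=8; pred: 14+3-7=10
Step 4: prey: 8+1-3=6; pred: 10+1-5=6

Answer: 6 6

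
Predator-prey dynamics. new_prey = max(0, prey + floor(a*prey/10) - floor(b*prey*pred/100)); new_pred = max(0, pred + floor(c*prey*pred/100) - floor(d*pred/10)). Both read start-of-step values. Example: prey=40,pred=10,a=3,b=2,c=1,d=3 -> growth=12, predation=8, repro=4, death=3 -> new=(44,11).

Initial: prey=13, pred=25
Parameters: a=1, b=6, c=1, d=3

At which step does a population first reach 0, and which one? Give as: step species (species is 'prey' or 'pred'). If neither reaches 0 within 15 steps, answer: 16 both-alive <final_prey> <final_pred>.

Step 1: prey: 13+1-19=0; pred: 25+3-7=21
First extinction: prey at step 1

Answer: 1 prey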